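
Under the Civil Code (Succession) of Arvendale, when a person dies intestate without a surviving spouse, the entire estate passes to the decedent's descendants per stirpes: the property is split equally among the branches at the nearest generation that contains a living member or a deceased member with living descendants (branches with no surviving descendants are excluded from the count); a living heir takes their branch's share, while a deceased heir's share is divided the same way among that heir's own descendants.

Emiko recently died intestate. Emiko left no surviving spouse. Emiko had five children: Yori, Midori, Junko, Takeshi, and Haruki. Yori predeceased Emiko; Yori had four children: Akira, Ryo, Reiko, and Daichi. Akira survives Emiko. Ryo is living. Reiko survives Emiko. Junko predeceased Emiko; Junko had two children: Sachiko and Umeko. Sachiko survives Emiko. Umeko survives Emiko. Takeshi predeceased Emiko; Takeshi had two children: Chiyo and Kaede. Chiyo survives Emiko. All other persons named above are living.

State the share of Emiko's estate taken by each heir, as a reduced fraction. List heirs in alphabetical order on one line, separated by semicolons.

Akira 1/20; Chiyo 1/10; Daichi 1/20; Haruki 1/5; Kaede 1/10; Midori 1/5; Reiko 1/20; Ryo 1/20; Sachiko 1/10; Umeko 1/10

There is no surviving spouse, so the entire estate passes to Emiko's descendants per stirpes.
The estate is divided into 5 equal shares of 1/5 among Yori, Midori, Junko, Takeshi, Haruki.
Yori predeceased; the 1/5 allotted to Yori's branch passes to Yori's issue by representation.
The 1/5 is divided into 4 equal shares of 1/20 among Akira, Ryo, Reiko, Daichi.
Akira is living and takes 1/20.
Ryo is living and takes 1/20.
Reiko is living and takes 1/20.
Daichi is living and takes 1/20.
Midori is living and takes 1/5.
Junko predeceased; the 1/5 allotted to Junko's branch passes to Junko's issue by representation.
The 1/5 is divided into 2 equal shares of 1/10 among Sachiko, Umeko.
Sachiko is living and takes 1/10.
Umeko is living and takes 1/10.
Takeshi predeceased; the 1/5 allotted to Takeshi's branch passes to Takeshi's issue by representation.
The 1/5 is divided into 2 equal shares of 1/10 among Chiyo, Kaede.
Chiyo is living and takes 1/10.
Kaede is living and takes 1/10.
Haruki is living and takes 1/5.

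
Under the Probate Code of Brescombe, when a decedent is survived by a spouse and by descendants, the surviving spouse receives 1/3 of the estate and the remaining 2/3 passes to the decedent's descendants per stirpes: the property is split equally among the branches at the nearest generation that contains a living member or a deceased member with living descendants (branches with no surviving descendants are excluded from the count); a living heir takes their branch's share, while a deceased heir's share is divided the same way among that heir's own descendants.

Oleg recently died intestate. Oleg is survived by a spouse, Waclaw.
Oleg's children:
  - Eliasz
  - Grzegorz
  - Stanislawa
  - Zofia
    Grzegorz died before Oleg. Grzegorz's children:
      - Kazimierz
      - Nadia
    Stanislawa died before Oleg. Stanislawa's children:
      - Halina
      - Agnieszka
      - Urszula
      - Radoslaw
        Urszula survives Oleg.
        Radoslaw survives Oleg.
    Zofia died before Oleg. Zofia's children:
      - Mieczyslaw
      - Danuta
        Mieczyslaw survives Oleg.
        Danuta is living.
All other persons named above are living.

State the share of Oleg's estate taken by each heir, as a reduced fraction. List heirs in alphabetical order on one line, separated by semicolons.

Agnieszka 1/24; Danuta 1/12; Eliasz 1/6; Halina 1/24; Kazimierz 1/12; Mieczyslaw 1/12; Nadia 1/12; Radoslaw 1/24; Urszula 1/24; Waclaw 1/3

Waclaw, as surviving spouse, takes 1/3.
The remaining 2/3 passes to Oleg's descendants per stirpes.
The 2/3 is divided into 4 equal shares of 1/6 among Eliasz, Grzegorz, Stanislawa, Zofia.
Eliasz is living and takes 1/6.
Grzegorz predeceased; the 1/6 allotted to Grzegorz's branch passes to Grzegorz's issue by representation.
The 1/6 is divided into 2 equal shares of 1/12 among Kazimierz, Nadia.
Kazimierz is living and takes 1/12.
Nadia is living and takes 1/12.
Stanislawa predeceased; the 1/6 allotted to Stanislawa's branch passes to Stanislawa's issue by representation.
The 1/6 is divided into 4 equal shares of 1/24 among Halina, Agnieszka, Urszula, Radoslaw.
Halina is living and takes 1/24.
Agnieszka is living and takes 1/24.
Urszula is living and takes 1/24.
Radoslaw is living and takes 1/24.
Zofia predeceased; the 1/6 allotted to Zofia's branch passes to Zofia's issue by representation.
The 1/6 is divided into 2 equal shares of 1/12 among Mieczyslaw, Danuta.
Mieczyslaw is living and takes 1/12.
Danuta is living and takes 1/12.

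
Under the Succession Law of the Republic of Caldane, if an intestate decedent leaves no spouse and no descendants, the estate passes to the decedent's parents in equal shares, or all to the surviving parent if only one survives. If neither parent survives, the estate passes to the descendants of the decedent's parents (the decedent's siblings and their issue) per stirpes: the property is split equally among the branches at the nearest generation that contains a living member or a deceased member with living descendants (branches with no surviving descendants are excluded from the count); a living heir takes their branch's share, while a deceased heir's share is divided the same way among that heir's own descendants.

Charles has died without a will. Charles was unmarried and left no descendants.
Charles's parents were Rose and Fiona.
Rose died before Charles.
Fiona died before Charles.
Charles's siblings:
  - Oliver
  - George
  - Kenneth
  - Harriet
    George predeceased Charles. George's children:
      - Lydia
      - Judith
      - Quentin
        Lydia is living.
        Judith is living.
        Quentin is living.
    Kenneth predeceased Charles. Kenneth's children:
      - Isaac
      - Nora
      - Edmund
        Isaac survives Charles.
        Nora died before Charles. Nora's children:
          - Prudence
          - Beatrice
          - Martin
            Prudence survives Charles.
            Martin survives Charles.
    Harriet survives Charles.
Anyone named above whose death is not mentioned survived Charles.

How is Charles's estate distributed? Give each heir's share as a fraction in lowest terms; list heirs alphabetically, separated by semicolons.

Beatrice 1/36; Edmund 1/12; Harriet 1/4; Isaac 1/12; Judith 1/12; Lydia 1/12; Martin 1/36; Oliver 1/4; Prudence 1/36; Quentin 1/12

Neither parent survives and there are no descendants, so the estate passes to Charles's siblings and their issue per stirpes.
The estate is divided into 4 equal shares of 1/4 among Oliver, George, Kenneth, Harriet.
Oliver is living and takes 1/4.
George predeceased; the 1/4 allotted to George's branch passes to George's issue by representation.
The 1/4 is divided into 3 equal shares of 1/12 among Lydia, Judith, Quentin.
Lydia is living and takes 1/12.
Judith is living and takes 1/12.
Quentin is living and takes 1/12.
Kenneth predeceased; the 1/4 allotted to Kenneth's branch passes to Kenneth's issue by representation.
The 1/4 is divided into 3 equal shares of 1/12 among Isaac, Nora, Edmund.
Isaac is living and takes 1/12.
Nora predeceased; the 1/12 allotted to Nora's branch passes to Nora's issue by representation.
The 1/12 is divided into 3 equal shares of 1/36 among Prudence, Beatrice, Martin.
Prudence is living and takes 1/36.
Beatrice is living and takes 1/36.
Martin is living and takes 1/36.
Edmund is living and takes 1/12.
Harriet is living and takes 1/4.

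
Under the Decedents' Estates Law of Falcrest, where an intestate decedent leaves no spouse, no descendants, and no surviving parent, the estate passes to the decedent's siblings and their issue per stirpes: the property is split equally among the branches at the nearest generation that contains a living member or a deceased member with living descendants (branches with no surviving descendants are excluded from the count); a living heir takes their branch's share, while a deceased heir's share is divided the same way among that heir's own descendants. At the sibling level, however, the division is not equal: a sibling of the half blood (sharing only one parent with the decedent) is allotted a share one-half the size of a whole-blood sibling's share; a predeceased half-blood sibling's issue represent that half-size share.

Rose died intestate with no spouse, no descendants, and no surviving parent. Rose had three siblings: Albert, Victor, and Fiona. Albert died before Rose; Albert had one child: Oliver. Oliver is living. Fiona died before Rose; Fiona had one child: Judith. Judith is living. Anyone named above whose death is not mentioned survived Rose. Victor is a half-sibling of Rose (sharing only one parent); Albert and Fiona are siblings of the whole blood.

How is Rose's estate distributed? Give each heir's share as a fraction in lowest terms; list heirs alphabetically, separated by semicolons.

Judith 2/5; Oliver 2/5; Victor 1/5

No spouse, descendants, or parent survives, so the estate passes to Rose's siblings per stirpes.
Half-blood siblings count for one-half the weight of whole-blood siblings at the initial division.
Dividing 1 in proportion to weights (total weight 5/2): Albert (weight 1) → 2/5; Victor (weight 1/2) → 1/5; Fiona (weight 1) → 2/5.
Albert predeceased; the 2/5 allotted to Albert's branch passes to Albert's issue by representation.
Oliver is the sole taker at this level and receives the full 2/5.
Victor is living and takes 1/5.
Fiona predeceased; the 2/5 allotted to Fiona's branch passes to Fiona's issue by representation.
Judith is the sole taker at this level and receives the full 2/5.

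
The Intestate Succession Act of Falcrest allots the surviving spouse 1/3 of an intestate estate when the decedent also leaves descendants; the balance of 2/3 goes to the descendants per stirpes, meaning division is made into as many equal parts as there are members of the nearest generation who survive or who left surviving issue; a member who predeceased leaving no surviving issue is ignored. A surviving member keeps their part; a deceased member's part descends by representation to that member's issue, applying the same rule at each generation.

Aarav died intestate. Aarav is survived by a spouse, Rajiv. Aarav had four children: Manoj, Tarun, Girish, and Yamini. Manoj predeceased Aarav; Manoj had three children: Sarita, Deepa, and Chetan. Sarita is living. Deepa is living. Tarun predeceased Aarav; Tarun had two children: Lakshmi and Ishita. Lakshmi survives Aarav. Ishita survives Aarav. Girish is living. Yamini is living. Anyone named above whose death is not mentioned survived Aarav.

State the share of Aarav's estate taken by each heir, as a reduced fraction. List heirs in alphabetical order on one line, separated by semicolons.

Rajiv, as surviving spouse, takes 1/3.
The remaining 2/3 passes to Aarav's descendants per stirpes.
The 2/3 is divided into 4 equal shares of 1/6 among Manoj, Tarun, Girish, Yamini.
Manoj predeceased; the 1/6 allotted to Manoj's branch passes to Manoj's issue by representation.
The 1/6 is divided into 3 equal shares of 1/18 among Sarita, Deepa, Chetan.
Sarita is living and takes 1/18.
Deepa is living and takes 1/18.
Chetan is living and takes 1/18.
Tarun predeceased; the 1/6 allotted to Tarun's branch passes to Tarun's issue by representation.
The 1/6 is divided into 2 equal shares of 1/12 among Lakshmi, Ishita.
Lakshmi is living and takes 1/12.
Ishita is living and takes 1/12.
Girish is living and takes 1/6.
Yamini is living and takes 1/6.

Chetan 1/18; Deepa 1/18; Girish 1/6; Ishita 1/12; Lakshmi 1/12; Rajiv 1/3; Sarita 1/18; Yamini 1/6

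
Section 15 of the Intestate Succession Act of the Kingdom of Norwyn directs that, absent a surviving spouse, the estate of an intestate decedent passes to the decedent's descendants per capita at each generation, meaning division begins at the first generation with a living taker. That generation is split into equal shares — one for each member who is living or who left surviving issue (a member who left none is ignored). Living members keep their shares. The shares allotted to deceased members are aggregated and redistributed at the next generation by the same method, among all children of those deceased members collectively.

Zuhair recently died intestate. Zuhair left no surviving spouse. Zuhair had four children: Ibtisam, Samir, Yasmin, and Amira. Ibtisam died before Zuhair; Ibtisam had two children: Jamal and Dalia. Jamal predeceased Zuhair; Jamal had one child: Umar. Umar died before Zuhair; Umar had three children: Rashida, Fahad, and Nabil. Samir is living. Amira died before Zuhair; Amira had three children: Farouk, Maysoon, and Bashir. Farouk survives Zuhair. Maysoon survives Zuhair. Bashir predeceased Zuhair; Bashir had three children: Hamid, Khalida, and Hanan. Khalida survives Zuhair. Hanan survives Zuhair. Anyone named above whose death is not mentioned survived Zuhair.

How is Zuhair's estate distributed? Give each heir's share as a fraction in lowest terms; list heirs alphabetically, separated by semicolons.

There is no surviving spouse, so the entire estate passes to Zuhair's descendants per capita at each generation.
At generation 1 (Ibtisam, Samir, Yasmin, Amira) there are 4 shares of (1)/4 = 1/4 each.
Living: Samir and Yasmin — each takes 1/4.
Deceased: Ibtisam and Amira. Their combined 1/2 is pooled and carried to generation 2.
At generation 2 (Jamal, Dalia, Farouk, Maysoon, Bashir) there are 5 shares of (1/2)/5 = 1/10 each.
Living: Dalia, Farouk, and Maysoon — each takes 1/10.
Deceased: Jamal and Bashir. Their combined 1/5 is pooled and carried to generation 3.
At generation 3 (Umar, Hamid, Khalida, Hanan) there are 4 shares of (1/5)/4 = 1/20 each.
Living: Hamid, Khalida, and Hanan — each takes 1/20.
Deceased: Umar. That 1/20 share is carried to generation 4.
At generation 4 (Rashida, Fahad, Nabil) there are 3 shares of (1/20)/3 = 1/60 each.
Living: Rashida, Fahad, and Nabil — each takes 1/60.

Dalia 1/10; Fahad 1/60; Farouk 1/10; Hamid 1/20; Hanan 1/20; Khalida 1/20; Maysoon 1/10; Nabil 1/60; Rashida 1/60; Samir 1/4; Yasmin 1/4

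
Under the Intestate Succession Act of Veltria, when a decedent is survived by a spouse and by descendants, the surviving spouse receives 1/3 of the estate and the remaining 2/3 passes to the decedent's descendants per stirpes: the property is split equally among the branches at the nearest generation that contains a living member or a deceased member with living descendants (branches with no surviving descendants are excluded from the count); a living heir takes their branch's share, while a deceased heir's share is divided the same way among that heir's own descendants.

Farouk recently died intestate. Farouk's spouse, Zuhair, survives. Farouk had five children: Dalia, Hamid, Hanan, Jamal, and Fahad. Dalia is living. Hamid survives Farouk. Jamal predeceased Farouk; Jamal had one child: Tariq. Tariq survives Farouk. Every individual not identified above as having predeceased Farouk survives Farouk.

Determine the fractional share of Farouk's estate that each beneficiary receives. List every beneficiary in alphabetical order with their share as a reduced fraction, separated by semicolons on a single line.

Zuhair, as surviving spouse, takes 1/3.
The remaining 2/3 passes to Farouk's descendants per stirpes.
The 2/3 is divided into 5 equal shares of 2/15 among Dalia, Hamid, Hanan, Jamal, Fahad.
Dalia is living and takes 2/15.
Hamid is living and takes 2/15.
Hanan is living and takes 2/15.
Jamal predeceased; the 2/15 allotted to Jamal's branch passes to Jamal's issue by representation.
Tariq is the sole taker at this level and receives the full 2/15.
Fahad is living and takes 2/15.

Dalia 2/15; Fahad 2/15; Hamid 2/15; Hanan 2/15; Tariq 2/15; Zuhair 1/3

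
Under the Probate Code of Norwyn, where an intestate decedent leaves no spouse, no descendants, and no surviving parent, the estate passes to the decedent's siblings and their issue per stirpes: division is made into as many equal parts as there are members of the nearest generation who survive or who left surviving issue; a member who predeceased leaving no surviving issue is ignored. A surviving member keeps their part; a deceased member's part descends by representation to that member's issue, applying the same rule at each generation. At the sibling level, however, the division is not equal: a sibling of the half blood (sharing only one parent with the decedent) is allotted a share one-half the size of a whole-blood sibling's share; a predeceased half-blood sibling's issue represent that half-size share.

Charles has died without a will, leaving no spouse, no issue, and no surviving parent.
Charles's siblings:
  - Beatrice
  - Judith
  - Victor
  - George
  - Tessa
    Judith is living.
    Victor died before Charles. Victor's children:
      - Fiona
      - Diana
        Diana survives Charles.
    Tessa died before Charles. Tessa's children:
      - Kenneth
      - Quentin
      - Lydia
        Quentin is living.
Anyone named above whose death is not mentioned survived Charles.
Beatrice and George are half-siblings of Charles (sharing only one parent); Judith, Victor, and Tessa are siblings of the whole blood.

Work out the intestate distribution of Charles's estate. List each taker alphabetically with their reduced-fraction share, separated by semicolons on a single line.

No spouse, descendants, or parent survives, so the estate passes to Charles's siblings per stirpes.
Half-blood siblings count for one-half the weight of whole-blood siblings at the initial division.
Dividing 1 in proportion to weights (total weight 4): Beatrice (weight 1/2) → 1/8; Judith (weight 1) → 1/4; Victor (weight 1) → 1/4; George (weight 1/2) → 1/8; Tessa (weight 1) → 1/4.
Beatrice is living and takes 1/8.
Judith is living and takes 1/4.
Victor predeceased; the 1/4 allotted to Victor's branch passes to Victor's issue by representation.
The 1/4 is divided into 2 equal shares of 1/8 among Fiona, Diana.
Fiona is living and takes 1/8.
Diana is living and takes 1/8.
George is living and takes 1/8.
Tessa predeceased; the 1/4 allotted to Tessa's branch passes to Tessa's issue by representation.
The 1/4 is divided into 3 equal shares of 1/12 among Kenneth, Quentin, Lydia.
Kenneth is living and takes 1/12.
Quentin is living and takes 1/12.
Lydia is living and takes 1/12.

Beatrice 1/8; Diana 1/8; Fiona 1/8; George 1/8; Judith 1/4; Kenneth 1/12; Lydia 1/12; Quentin 1/12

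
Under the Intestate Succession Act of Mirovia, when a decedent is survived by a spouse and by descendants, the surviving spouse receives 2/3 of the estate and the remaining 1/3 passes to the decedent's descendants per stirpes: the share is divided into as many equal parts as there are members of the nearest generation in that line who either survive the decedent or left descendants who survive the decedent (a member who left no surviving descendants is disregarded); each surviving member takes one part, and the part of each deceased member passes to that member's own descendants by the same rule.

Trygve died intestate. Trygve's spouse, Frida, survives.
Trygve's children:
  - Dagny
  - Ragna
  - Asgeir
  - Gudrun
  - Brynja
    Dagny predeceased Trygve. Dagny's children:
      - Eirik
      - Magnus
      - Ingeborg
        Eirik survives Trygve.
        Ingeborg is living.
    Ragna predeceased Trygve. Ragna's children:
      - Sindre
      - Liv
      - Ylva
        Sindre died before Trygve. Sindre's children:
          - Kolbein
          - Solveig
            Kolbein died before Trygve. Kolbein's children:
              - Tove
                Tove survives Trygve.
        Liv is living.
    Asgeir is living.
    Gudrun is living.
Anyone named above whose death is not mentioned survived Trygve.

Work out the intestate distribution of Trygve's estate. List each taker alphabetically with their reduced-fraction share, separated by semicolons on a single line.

Frida, as surviving spouse, takes 2/3.
The remaining 1/3 passes to Trygve's descendants per stirpes.
The 1/3 is divided into 5 equal shares of 1/15 among Dagny, Ragna, Asgeir, Gudrun, Brynja.
Dagny predeceased; the 1/15 allotted to Dagny's branch passes to Dagny's issue by representation.
The 1/15 is divided into 3 equal shares of 1/45 among Eirik, Magnus, Ingeborg.
Eirik is living and takes 1/45.
Magnus is living and takes 1/45.
Ingeborg is living and takes 1/45.
Ragna predeceased; the 1/15 allotted to Ragna's branch passes to Ragna's issue by representation.
The 1/15 is divided into 3 equal shares of 1/45 among Sindre, Liv, Ylva.
Sindre predeceased; the 1/45 allotted to Sindre's branch passes to Sindre's issue by representation.
The 1/45 is divided into 2 equal shares of 1/90 among Kolbein, Solveig.
Kolbein predeceased; the 1/90 allotted to Kolbein's branch passes to Kolbein's issue by representation.
Tove is the sole taker at this level and receives the full 1/90.
Solveig is living and takes 1/90.
Liv is living and takes 1/45.
Ylva is living and takes 1/45.
Asgeir is living and takes 1/15.
Gudrun is living and takes 1/15.
Brynja is living and takes 1/15.

Asgeir 1/15; Brynja 1/15; Eirik 1/45; Frida 2/3; Gudrun 1/15; Ingeborg 1/45; Liv 1/45; Magnus 1/45; Solveig 1/90; Tove 1/90; Ylva 1/45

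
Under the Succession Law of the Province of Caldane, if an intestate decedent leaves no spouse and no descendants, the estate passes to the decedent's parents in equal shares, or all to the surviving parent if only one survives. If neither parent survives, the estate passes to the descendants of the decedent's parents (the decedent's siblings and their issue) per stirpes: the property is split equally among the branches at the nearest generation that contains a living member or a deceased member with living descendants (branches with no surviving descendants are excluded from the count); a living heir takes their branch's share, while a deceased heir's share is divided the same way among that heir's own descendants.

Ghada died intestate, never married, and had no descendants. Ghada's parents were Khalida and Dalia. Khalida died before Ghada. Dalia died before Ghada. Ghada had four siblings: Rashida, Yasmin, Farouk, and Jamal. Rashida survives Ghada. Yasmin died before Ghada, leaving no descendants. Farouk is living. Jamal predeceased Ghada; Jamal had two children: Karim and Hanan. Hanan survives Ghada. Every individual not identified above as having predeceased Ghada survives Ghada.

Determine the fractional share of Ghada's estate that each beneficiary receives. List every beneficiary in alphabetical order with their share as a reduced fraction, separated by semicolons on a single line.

Farouk 1/3; Hanan 1/6; Karim 1/6; Rashida 1/3

Neither parent survives and there are no descendants, so the estate passes to Ghada's siblings and their issue per stirpes.
Yasmin left no surviving issue, so that branch lapses and is disregarded.
The estate is divided into 3 equal shares of 1/3 among Rashida, Farouk, Jamal.
Rashida is living and takes 1/3.
Farouk is living and takes 1/3.
Jamal predeceased; the 1/3 allotted to Jamal's branch passes to Jamal's issue by representation.
The 1/3 is divided into 2 equal shares of 1/6 among Karim, Hanan.
Karim is living and takes 1/6.
Hanan is living and takes 1/6.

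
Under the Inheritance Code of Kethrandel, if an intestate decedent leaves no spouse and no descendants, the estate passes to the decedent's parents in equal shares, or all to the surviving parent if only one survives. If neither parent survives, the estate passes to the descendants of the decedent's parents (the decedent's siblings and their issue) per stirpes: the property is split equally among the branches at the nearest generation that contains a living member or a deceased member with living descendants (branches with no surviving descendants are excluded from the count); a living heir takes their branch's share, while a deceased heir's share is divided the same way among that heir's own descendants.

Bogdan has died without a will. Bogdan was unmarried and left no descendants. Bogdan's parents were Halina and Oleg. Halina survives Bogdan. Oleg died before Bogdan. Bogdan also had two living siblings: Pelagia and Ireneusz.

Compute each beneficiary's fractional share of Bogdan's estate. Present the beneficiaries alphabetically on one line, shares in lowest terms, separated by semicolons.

Halina 1

Only one parent, Halina, survives, so Halina takes the entire estate. The siblings take nothing because a surviving parent has priority.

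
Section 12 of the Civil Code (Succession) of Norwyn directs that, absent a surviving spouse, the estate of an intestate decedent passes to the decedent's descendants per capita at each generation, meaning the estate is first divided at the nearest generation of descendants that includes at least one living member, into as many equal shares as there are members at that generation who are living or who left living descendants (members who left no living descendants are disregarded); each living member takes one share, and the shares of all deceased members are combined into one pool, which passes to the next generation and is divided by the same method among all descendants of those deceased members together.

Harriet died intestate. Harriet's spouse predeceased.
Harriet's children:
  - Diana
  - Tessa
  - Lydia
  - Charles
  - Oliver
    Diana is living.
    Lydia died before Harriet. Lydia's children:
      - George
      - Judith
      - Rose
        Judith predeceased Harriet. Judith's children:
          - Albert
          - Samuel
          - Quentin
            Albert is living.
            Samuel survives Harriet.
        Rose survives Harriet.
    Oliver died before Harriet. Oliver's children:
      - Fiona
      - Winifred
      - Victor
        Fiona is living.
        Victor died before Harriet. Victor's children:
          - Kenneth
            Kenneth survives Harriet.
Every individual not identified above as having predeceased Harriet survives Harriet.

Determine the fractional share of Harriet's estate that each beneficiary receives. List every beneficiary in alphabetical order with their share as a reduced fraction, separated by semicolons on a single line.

There is no surviving spouse, so the entire estate passes to Harriet's descendants per capita at each generation.
At generation 1 (Diana, Tessa, Lydia, Charles, Oliver) there are 5 shares of (1)/5 = 1/5 each.
Living: Diana, Tessa, and Charles — each takes 1/5.
Deceased: Lydia and Oliver. Their combined 2/5 is pooled and carried to generation 2.
At generation 2 (George, Judith, Rose, Fiona, Winifred, Victor) there are 6 shares of (2/5)/6 = 1/15 each.
Living: George, Rose, Fiona, and Winifred — each takes 1/15.
Deceased: Judith and Victor. Their combined 2/15 is pooled and carried to generation 3.
At generation 3 (Albert, Samuel, Quentin, Kenneth) there are 4 shares of (2/15)/4 = 1/30 each.
Living: Albert, Samuel, Quentin, and Kenneth — each takes 1/30.

Albert 1/30; Charles 1/5; Diana 1/5; Fiona 1/15; George 1/15; Kenneth 1/30; Quentin 1/30; Rose 1/15; Samuel 1/30; Tessa 1/5; Winifred 1/15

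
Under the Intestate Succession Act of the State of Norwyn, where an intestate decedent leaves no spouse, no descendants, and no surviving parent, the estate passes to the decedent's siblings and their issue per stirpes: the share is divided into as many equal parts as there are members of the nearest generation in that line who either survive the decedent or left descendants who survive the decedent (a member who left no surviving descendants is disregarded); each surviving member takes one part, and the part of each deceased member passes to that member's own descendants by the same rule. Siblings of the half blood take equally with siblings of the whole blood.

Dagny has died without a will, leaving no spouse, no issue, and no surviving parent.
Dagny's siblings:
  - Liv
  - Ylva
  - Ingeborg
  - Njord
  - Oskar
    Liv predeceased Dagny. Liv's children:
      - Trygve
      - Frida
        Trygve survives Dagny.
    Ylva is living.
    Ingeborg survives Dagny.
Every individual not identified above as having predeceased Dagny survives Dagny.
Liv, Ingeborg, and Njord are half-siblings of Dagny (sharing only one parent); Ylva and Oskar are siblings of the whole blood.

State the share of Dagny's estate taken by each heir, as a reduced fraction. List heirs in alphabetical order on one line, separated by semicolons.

Frida 1/10; Ingeborg 1/5; Njord 1/5; Oskar 1/5; Trygve 1/10; Ylva 1/5

No spouse, descendants, or parent survives, so the estate passes to Dagny's siblings per stirpes.
Half-blood and whole-blood siblings take equally under the stated rule.
The estate is divided into 5 equal shares of 1/5 among Liv, Ylva, Ingeborg, Njord, Oskar.
Liv predeceased; the 1/5 allotted to Liv's branch passes to Liv's issue by representation.
The 1/5 is divided into 2 equal shares of 1/10 among Trygve, Frida.
Trygve is living and takes 1/10.
Frida is living and takes 1/10.
Ylva is living and takes 1/5.
Ingeborg is living and takes 1/5.
Njord is living and takes 1/5.
Oskar is living and takes 1/5.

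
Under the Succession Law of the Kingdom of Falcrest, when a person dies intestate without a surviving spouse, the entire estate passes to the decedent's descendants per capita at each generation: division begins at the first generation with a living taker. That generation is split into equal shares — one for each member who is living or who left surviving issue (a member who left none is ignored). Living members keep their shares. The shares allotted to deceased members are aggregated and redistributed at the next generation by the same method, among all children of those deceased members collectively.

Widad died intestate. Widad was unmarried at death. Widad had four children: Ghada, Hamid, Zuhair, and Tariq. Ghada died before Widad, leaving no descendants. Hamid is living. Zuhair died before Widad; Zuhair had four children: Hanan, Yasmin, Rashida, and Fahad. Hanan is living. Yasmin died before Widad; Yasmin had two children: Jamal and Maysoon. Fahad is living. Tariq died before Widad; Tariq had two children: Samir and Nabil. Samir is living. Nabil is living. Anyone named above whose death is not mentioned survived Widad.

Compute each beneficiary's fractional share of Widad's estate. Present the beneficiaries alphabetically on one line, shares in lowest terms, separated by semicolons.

There is no surviving spouse, so the entire estate passes to Widad's descendants per capita at each generation.
At generation 1 (Hamid, Zuhair, Tariq) there are 3 shares of (1)/3 = 1/3 each.
Living: Hamid — each takes 1/3.
Deceased: Zuhair and Tariq. Their combined 2/3 is pooled and carried to generation 2.
At generation 2 (Hanan, Yasmin, Rashida, Fahad, Samir, Nabil) there are 6 shares of (2/3)/6 = 1/9 each.
Living: Hanan, Rashida, Fahad, Samir, and Nabil — each takes 1/9.
Deceased: Yasmin. That 1/9 share is carried to generation 3.
At generation 3 (Jamal, Maysoon) there are 2 shares of (1/9)/2 = 1/18 each.
Living: Jamal and Maysoon — each takes 1/18.

Fahad 1/9; Hamid 1/3; Hanan 1/9; Jamal 1/18; Maysoon 1/18; Nabil 1/9; Rashida 1/9; Samir 1/9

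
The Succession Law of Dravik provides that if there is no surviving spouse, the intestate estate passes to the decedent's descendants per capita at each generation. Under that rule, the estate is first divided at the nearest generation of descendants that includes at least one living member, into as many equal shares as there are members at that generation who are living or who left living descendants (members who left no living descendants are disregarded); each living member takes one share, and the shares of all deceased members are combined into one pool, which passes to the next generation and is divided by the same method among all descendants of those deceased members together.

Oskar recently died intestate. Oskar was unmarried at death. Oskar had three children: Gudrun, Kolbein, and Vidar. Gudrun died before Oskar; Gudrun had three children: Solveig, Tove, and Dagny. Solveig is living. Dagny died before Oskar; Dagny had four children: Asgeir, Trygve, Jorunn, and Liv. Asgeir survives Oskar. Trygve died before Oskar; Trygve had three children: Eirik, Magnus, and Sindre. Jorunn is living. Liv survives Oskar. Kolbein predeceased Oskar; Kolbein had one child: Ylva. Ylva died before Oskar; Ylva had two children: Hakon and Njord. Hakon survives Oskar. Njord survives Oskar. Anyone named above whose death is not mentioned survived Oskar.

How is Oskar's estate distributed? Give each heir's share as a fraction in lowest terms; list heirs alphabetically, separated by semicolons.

There is no surviving spouse, so the entire estate passes to Oskar's descendants per capita at each generation.
At generation 1 (Gudrun, Kolbein, Vidar) there are 3 shares of (1)/3 = 1/3 each.
Living: Vidar — each takes 1/3.
Deceased: Gudrun and Kolbein. Their combined 2/3 is pooled and carried to generation 2.
At generation 2 (Solveig, Tove, Dagny, Ylva) there are 4 shares of (2/3)/4 = 1/6 each.
Living: Solveig and Tove — each takes 1/6.
Deceased: Dagny and Ylva. Their combined 1/3 is pooled and carried to generation 3.
At generation 3 (Asgeir, Trygve, Jorunn, Liv, Hakon, Njord) there are 6 shares of (1/3)/6 = 1/18 each.
Living: Asgeir, Jorunn, Liv, Hakon, and Njord — each takes 1/18.
Deceased: Trygve. That 1/18 share is carried to generation 4.
At generation 4 (Eirik, Magnus, Sindre) there are 3 shares of (1/18)/3 = 1/54 each.
Living: Eirik, Magnus, and Sindre — each takes 1/54.

Asgeir 1/18; Eirik 1/54; Hakon 1/18; Jorunn 1/18; Liv 1/18; Magnus 1/54; Njord 1/18; Sindre 1/54; Solveig 1/6; Tove 1/6; Vidar 1/3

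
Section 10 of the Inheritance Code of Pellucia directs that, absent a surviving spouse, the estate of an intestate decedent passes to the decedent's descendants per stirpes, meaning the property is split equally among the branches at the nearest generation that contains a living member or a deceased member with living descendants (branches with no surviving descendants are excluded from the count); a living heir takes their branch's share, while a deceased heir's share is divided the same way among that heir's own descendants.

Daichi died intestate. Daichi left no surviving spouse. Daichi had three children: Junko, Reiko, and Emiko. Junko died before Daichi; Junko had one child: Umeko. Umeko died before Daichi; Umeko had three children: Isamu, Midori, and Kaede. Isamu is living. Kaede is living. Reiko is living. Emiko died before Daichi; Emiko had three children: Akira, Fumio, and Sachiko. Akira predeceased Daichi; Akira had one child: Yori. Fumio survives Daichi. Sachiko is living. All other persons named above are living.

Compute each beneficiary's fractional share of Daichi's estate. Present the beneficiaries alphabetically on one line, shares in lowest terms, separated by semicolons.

Fumio 1/9; Isamu 1/9; Kaede 1/9; Midori 1/9; Reiko 1/3; Sachiko 1/9; Yori 1/9

There is no surviving spouse, so the entire estate passes to Daichi's descendants per stirpes.
The estate is divided into 3 equal shares of 1/3 among Junko, Reiko, Emiko.
Junko predeceased; the 1/3 allotted to Junko's branch passes to Junko's issue by representation.
Umeko's line is the sole branch at this level, so the full 1/3 passes to Umeko's issue by representation.
The 1/3 is divided into 3 equal shares of 1/9 among Isamu, Midori, Kaede.
Isamu is living and takes 1/9.
Midori is living and takes 1/9.
Kaede is living and takes 1/9.
Reiko is living and takes 1/3.
Emiko predeceased; the 1/3 allotted to Emiko's branch passes to Emiko's issue by representation.
The 1/3 is divided into 3 equal shares of 1/9 among Akira, Fumio, Sachiko.
Akira predeceased; the 1/9 allotted to Akira's branch passes to Akira's issue by representation.
Yori is the sole taker at this level and receives the full 1/9.
Fumio is living and takes 1/9.
Sachiko is living and takes 1/9.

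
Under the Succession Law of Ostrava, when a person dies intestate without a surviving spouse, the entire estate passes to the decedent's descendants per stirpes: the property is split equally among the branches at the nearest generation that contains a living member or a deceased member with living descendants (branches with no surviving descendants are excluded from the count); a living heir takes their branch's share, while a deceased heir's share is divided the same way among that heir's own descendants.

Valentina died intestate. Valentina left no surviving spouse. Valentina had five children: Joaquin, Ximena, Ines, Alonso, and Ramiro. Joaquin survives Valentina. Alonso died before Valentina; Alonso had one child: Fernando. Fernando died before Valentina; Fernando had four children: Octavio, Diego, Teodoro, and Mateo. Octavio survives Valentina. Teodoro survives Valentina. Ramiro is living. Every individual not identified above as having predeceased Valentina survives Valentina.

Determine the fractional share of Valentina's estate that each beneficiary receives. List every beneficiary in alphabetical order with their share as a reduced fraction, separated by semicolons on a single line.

Diego 1/20; Ines 1/5; Joaquin 1/5; Mateo 1/20; Octavio 1/20; Ramiro 1/5; Teodoro 1/20; Ximena 1/5

There is no surviving spouse, so the entire estate passes to Valentina's descendants per stirpes.
The estate is divided into 5 equal shares of 1/5 among Joaquin, Ximena, Ines, Alonso, Ramiro.
Joaquin is living and takes 1/5.
Ximena is living and takes 1/5.
Ines is living and takes 1/5.
Alonso predeceased; the 1/5 allotted to Alonso's branch passes to Alonso's issue by representation.
Fernando's line is the sole branch at this level, so the full 1/5 passes to Fernando's issue by representation.
The 1/5 is divided into 4 equal shares of 1/20 among Octavio, Diego, Teodoro, Mateo.
Octavio is living and takes 1/20.
Diego is living and takes 1/20.
Teodoro is living and takes 1/20.
Mateo is living and takes 1/20.
Ramiro is living and takes 1/5.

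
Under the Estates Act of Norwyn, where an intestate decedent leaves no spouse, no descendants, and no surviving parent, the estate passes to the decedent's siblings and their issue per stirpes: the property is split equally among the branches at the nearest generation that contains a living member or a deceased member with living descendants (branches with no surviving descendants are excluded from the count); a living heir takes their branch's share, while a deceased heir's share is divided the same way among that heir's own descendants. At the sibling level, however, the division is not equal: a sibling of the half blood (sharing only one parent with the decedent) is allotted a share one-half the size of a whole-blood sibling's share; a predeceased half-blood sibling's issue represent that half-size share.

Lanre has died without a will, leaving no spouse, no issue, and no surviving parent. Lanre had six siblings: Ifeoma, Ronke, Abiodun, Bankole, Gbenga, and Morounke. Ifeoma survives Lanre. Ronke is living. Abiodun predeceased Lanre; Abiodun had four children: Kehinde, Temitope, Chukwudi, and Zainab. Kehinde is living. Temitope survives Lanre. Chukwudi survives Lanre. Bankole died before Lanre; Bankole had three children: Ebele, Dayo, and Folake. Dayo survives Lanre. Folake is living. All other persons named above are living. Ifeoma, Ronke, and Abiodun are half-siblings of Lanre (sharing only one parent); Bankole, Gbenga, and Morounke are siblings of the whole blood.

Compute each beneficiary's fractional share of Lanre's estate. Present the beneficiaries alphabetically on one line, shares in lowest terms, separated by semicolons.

Chukwudi 1/36; Dayo 2/27; Ebele 2/27; Folake 2/27; Gbenga 2/9; Ifeoma 1/9; Kehinde 1/36; Morounke 2/9; Ronke 1/9; Temitope 1/36; Zainab 1/36

No spouse, descendants, or parent survives, so the estate passes to Lanre's siblings per stirpes.
Half-blood siblings count for one-half the weight of whole-blood siblings at the initial division.
Dividing 1 in proportion to weights (total weight 9/2): Ifeoma (weight 1/2) → 1/9; Ronke (weight 1/2) → 1/9; Abiodun (weight 1/2) → 1/9; Bankole (weight 1) → 2/9; Gbenga (weight 1) → 2/9; Morounke (weight 1) → 2/9.
Ifeoma is living and takes 1/9.
Ronke is living and takes 1/9.
Abiodun predeceased; the 1/9 allotted to Abiodun's branch passes to Abiodun's issue by representation.
The 1/9 is divided into 4 equal shares of 1/36 among Kehinde, Temitope, Chukwudi, Zainab.
Kehinde is living and takes 1/36.
Temitope is living and takes 1/36.
Chukwudi is living and takes 1/36.
Zainab is living and takes 1/36.
Bankole predeceased; the 2/9 allotted to Bankole's branch passes to Bankole's issue by representation.
The 2/9 is divided into 3 equal shares of 2/27 among Ebele, Dayo, Folake.
Ebele is living and takes 2/27.
Dayo is living and takes 2/27.
Folake is living and takes 2/27.
Gbenga is living and takes 2/9.
Morounke is living and takes 2/9.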